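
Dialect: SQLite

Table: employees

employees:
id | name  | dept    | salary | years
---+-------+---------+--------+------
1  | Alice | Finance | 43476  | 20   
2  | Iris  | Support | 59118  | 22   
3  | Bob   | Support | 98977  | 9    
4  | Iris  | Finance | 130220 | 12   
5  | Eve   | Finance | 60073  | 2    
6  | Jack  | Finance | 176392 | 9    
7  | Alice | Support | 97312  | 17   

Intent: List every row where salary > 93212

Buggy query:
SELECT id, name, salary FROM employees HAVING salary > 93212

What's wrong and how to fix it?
Bug: This is a non-aggregate query (no GROUP BY, no aggregates), so in SQLite the HAVING clause is invalid here; a row-level condition belongs in WHERE

Fix: Use WHERE for row-level filtering

Corrected query:
SELECT id, name, salary FROM employees WHERE salary > 93212

Result:
id | name  | salary
---+-------+-------
3  | Bob   | 98977 
4  | Iris  | 130220
6  | Jack  | 176392
7  | Alice | 97312 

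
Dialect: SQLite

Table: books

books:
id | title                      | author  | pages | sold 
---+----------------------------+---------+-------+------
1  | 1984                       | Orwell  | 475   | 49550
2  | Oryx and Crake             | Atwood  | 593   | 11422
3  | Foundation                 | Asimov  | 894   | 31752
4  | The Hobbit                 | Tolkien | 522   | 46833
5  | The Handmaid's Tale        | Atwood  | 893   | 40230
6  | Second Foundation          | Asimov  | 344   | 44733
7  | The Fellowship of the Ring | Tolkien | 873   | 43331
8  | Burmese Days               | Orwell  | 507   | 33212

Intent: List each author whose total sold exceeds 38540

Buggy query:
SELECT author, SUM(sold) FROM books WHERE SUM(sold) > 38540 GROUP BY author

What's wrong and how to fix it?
Bug: SUM(sold) is an aggregate, but WHERE filters rows before aggregation

Fix: Use HAVING (which filters groups after aggregation) instead of WHERE

Corrected query:
SELECT author, SUM(sold) FROM books GROUP BY author HAVING SUM(sold) > 38540

Result:
author  | SUM(sold)
--------+----------
Asimov  | 76485    
Atwood  | 51652    
Orwell  | 82762    
Tolkien | 90164    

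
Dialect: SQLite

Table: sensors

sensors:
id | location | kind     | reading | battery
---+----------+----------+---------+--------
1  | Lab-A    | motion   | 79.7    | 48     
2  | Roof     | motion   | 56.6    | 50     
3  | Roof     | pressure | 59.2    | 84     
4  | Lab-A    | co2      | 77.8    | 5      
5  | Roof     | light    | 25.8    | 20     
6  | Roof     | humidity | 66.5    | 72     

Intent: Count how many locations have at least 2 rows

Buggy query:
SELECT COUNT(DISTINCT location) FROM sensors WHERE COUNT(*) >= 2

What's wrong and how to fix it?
Bug: COUNT(*) cannot appear in WHERE; the per-group count doesn't exist yet

Fix: Group first with HAVING COUNT(*) >= 2, then COUNT the resulting groups

Corrected query:
SELECT COUNT(*) FROM (SELECT location FROM sensors GROUP BY location HAVING COUNT(*) >= 2)

Result:
COUNT(*)
--------
2       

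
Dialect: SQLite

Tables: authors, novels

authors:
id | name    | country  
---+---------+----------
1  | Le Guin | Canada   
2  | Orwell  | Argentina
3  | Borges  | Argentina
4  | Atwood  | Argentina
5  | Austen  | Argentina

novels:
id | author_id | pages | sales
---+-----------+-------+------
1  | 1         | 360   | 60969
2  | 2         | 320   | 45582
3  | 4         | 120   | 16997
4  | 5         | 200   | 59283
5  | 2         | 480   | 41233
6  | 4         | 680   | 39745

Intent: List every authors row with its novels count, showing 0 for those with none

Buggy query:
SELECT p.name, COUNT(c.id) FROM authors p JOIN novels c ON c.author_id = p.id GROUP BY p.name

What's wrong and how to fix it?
Bug: An inner join excludes parents with zero children

Fix: Use LEFT JOIN so parents without children still appear (COUNT(c.id) gives 0)

Corrected query:
SELECT p.name, COUNT(c.id) FROM authors p LEFT JOIN novels c ON c.author_id = p.id GROUP BY p.name

Result:
name    | COUNT(c.id)
--------+------------
Atwood  | 2          
Austen  | 1          
Borges  | 0          
Le Guin | 1          
Orwell  | 2          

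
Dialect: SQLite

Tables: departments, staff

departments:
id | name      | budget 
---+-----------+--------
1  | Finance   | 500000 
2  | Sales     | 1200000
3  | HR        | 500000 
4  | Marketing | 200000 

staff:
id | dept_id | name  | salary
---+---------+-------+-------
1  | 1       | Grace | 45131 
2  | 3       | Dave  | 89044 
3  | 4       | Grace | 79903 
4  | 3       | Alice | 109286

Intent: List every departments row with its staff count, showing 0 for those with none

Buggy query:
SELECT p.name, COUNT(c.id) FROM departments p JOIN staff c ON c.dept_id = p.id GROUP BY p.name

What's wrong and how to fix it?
Bug: An inner join excludes parents with zero children

Fix: Switch to LEFT JOIN to retain unmatched parent rows

Corrected query:
SELECT p.name, COUNT(c.id) FROM departments p LEFT JOIN staff c ON c.dept_id = p.id GROUP BY p.name

Result:
name      | COUNT(c.id)
----------+------------
Finance   | 1          
HR        | 2          
Marketing | 1          
Sales     | 0          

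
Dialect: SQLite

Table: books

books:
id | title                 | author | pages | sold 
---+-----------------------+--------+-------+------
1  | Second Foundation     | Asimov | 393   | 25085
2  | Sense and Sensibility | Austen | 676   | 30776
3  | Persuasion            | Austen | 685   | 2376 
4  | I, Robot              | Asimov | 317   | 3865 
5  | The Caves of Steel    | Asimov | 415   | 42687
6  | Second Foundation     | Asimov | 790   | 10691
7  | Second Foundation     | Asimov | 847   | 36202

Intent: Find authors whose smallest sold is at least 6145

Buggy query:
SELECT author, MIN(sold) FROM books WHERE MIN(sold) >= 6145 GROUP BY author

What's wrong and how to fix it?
Bug: Aggregates like MIN are computed per group after WHERE runs

Fix: Replace WHERE with HAVING after the GROUP BY

Corrected query:
SELECT author, MIN(sold) FROM books GROUP BY author HAVING MIN(sold) >= 6145

Result:
(no rows)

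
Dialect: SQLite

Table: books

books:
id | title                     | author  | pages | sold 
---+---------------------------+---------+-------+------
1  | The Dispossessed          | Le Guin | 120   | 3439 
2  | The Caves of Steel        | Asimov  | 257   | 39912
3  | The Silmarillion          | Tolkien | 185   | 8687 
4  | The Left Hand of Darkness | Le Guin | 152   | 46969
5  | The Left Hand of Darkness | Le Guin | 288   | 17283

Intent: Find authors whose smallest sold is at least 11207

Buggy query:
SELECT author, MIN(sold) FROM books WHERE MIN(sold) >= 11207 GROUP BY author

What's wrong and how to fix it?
Bug: Aggregates like MIN are computed per group after WHERE runs

Fix: Replace WHERE with HAVING after the GROUP BY

Corrected query:
SELECT author, MIN(sold) FROM books GROUP BY author HAVING MIN(sold) >= 11207

Result:
author | MIN(sold)
-------+----------
Asimov | 39912    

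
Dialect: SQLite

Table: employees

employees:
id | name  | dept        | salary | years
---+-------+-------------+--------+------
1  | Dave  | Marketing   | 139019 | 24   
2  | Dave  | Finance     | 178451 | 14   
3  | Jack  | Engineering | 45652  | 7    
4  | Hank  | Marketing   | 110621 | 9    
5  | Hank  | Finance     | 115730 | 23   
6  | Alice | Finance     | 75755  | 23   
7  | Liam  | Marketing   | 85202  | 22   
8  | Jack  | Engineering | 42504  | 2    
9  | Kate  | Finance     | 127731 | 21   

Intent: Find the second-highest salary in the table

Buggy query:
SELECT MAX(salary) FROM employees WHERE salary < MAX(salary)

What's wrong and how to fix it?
Bug: The inner MAX is an aggregate inside WHERE, which is not allowed

Fix: Compute the overall MAX in a subquery, then take MAX of rows below it

Corrected query:
SELECT MAX(salary) FROM employees WHERE salary < (SELECT MAX(salary) FROM employees)

Result:
MAX(salary)
-----------
139019     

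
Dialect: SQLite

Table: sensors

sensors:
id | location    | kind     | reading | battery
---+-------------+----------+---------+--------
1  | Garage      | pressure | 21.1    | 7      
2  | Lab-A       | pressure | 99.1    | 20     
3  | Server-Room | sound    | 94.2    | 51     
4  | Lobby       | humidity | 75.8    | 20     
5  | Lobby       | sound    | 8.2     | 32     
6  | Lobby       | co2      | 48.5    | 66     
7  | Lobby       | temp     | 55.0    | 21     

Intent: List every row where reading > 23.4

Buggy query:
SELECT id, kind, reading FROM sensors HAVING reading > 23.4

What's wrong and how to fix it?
Bug: HAVING filters the output of aggregation, but this query has no GROUP BY and no aggregate functions, so SQLite rejects it (HAVING clause on a non-aggregate query); the condition here is per row

Fix: Replace HAVING with WHERE since the condition applies to individual rows

Corrected query:
SELECT id, kind, reading FROM sensors WHERE reading > 23.4

Result:
id | kind     | reading
---+----------+--------
2  | pressure | 99.1   
3  | sound    | 94.2   
4  | humidity | 75.8   
6  | co2      | 48.5   
7  | temp     | 55     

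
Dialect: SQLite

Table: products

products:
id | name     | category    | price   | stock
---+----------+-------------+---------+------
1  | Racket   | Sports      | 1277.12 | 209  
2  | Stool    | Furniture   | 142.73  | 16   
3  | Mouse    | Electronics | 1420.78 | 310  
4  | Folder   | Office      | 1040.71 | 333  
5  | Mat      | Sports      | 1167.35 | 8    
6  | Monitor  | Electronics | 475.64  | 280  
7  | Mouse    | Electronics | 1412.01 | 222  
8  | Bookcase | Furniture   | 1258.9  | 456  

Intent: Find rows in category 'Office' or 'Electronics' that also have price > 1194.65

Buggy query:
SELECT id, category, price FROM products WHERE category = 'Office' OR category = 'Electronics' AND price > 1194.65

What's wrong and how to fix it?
Bug: AND binds tighter than OR, so this parses as category = 'Office' OR (category = 'Electronics' AND price > 1194.65)

Fix: Add parentheses around the OR so the AND applies to both alternatives

Corrected query:
SELECT id, category, price FROM products WHERE (category = 'Office' OR category = 'Electronics') AND price > 1194.65

Result:
id | category    | price  
---+-------------+--------
3  | Electronics | 1420.78
7  | Electronics | 1412.01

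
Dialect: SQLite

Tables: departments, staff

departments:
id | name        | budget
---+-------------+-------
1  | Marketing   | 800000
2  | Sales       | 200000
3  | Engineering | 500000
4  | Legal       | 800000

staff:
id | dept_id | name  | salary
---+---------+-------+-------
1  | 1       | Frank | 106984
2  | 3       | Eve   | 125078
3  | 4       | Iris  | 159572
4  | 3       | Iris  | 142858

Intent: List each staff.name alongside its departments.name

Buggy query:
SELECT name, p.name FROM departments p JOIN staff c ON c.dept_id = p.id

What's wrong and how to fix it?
Bug: 'name' exists in both joined tables, so the database can't tell which one is meant

Fix: Qualify the column with its table alias (c.name)

Corrected query:
SELECT c.name, p.name FROM departments p JOIN staff c ON c.dept_id = p.id

Result:
name  | name       
------+------------
Frank | Marketing  
Eve   | Engineering
Iris  | Legal      
Iris  | Engineering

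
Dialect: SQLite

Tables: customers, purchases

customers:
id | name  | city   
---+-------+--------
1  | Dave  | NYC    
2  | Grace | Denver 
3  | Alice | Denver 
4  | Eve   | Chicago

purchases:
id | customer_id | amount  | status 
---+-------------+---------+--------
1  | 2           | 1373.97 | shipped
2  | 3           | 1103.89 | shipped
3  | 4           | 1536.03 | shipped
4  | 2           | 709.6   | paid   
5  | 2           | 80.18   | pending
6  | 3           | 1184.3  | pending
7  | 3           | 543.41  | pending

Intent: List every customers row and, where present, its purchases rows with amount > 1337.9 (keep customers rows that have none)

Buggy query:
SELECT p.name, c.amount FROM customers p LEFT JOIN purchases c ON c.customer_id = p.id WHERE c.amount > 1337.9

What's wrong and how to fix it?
Bug: A WHERE condition on the right-hand table after LEFT JOIN drops unmatched parents

Fix: Move the right-table condition into the ON clause so unmatched parents are kept

Corrected query:
SELECT p.name, c.amount FROM customers p LEFT JOIN purchases c ON c.customer_id = p.id AND c.amount > 1337.9

Result:
name  | amount 
------+--------
Dave  | NULL   
Grace | 1373.97
Alice | NULL   
Eve   | 1536.03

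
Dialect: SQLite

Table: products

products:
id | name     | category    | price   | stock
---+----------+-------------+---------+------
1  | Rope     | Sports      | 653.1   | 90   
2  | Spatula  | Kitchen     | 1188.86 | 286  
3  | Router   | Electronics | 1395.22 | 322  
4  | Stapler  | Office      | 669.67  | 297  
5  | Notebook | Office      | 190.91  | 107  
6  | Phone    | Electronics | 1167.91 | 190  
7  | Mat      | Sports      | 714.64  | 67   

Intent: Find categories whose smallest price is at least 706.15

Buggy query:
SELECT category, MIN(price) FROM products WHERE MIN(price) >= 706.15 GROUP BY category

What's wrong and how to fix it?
Bug: Aggregates like MIN are computed per group after WHERE runs

Fix: Use HAVING for the per-group MIN condition

Corrected query:
SELECT category, MIN(price) FROM products GROUP BY category HAVING MIN(price) >= 706.15

Result:
category    | MIN(price)
------------+-----------
Electronics | 1167.91   
Kitchen     | 1188.86   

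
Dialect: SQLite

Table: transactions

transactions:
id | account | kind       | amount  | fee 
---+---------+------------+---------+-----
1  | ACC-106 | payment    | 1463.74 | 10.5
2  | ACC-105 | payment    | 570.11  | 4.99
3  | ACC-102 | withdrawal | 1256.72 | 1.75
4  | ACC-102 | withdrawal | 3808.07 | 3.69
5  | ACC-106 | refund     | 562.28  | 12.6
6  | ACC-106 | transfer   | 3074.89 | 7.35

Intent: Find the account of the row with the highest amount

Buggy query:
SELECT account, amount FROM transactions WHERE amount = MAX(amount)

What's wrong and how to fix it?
Bug: MAX(amount) is an aggregate and cannot be used directly in WHERE

Fix: Use a subquery: WHERE amount = (SELECT MAX(amount) FROM transactions)

Corrected query:
SELECT account, amount FROM transactions WHERE amount = (SELECT MAX(amount) FROM transactions)

Result:
account | amount 
--------+--------
ACC-102 | 3808.07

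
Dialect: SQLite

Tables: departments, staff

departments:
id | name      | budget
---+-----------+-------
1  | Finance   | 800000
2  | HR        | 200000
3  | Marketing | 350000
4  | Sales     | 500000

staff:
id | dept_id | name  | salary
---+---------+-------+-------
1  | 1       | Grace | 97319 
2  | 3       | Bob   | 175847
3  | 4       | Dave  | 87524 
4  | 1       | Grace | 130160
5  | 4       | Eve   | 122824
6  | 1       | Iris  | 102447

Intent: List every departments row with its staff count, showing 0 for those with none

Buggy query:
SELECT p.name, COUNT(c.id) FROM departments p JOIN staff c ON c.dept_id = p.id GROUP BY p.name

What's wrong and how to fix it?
Bug: INNER JOIN drops departments rows that have no matching staff rows

Fix: Use LEFT JOIN so parents without children still appear (COUNT(c.id) gives 0)

Corrected query:
SELECT p.name, COUNT(c.id) FROM departments p LEFT JOIN staff c ON c.dept_id = p.id GROUP BY p.name

Result:
name      | COUNT(c.id)
----------+------------
Finance   | 3          
HR        | 0          
Marketing | 1          
Sales     | 2          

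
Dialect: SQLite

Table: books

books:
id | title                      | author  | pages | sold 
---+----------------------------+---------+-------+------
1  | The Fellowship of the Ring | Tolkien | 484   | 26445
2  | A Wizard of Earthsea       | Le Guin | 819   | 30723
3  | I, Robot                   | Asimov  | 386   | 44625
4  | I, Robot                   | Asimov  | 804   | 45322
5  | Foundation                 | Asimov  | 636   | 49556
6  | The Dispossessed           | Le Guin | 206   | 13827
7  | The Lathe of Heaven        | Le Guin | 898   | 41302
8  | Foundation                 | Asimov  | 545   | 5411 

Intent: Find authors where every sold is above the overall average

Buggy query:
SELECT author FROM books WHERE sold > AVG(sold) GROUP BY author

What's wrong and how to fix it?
Bug: WHERE evaluates per row before aggregation, so AVG() is unavailable

Fix: Use a subquery for AVG and a HAVING MIN(...) filter so the condition holds for every row in the group

Corrected query:
SELECT author FROM books GROUP BY author HAVING MIN(sold) > (SELECT AVG(sold) FROM books)

Result:
(no rows)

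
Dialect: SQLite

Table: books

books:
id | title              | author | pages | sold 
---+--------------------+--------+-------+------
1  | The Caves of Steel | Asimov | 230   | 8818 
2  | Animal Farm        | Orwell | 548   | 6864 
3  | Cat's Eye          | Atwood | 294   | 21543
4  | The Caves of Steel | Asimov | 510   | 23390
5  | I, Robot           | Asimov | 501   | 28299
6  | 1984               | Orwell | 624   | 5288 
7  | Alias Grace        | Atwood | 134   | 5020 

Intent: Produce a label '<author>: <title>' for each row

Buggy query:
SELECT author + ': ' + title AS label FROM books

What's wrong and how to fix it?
Bug: SQLite uses || for string concatenation; + coerces text to numbers (yielding 0)

Fix: Use the || operator for string concatenation

Corrected query:
SELECT author || ': ' || title AS label FROM books

Result:
label                     
--------------------------
Asimov: The Caves of Steel
Orwell: Animal Farm       
Atwood: Cat's Eye         
Asimov: The Caves of Steel
Asimov: I, Robot          
Orwell: 1984              
Atwood: Alias Grace       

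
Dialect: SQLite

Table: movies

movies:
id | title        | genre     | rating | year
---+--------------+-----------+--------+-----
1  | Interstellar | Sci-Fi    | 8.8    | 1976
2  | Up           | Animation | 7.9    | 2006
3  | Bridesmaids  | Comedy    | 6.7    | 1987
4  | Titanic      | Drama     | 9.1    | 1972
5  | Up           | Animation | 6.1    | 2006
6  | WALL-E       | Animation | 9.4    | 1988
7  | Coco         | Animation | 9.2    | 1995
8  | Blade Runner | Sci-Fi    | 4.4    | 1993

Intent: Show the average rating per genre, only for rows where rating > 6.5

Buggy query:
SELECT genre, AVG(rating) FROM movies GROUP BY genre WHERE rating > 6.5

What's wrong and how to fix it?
Bug: Row-level WHERE must come before GROUP BY in the clause order

Fix: Place WHERE between FROM and GROUP BY

Corrected query:
SELECT genre, AVG(rating) FROM movies WHERE rating > 6.5 GROUP BY genre

Result:
genre     | AVG(rating)
----------+------------
Animation | 8.833333   
Comedy    | 6.7        
Drama     | 9.1        
Sci-Fi    | 8.8        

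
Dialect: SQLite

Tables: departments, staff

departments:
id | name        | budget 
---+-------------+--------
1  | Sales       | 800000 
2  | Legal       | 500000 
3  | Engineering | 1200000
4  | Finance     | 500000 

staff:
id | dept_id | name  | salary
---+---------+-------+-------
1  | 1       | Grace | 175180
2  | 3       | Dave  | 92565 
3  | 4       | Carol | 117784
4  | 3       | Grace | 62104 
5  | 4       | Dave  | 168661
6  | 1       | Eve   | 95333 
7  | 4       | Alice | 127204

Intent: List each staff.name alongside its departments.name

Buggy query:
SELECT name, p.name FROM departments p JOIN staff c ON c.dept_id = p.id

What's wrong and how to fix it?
Bug: Both tables have a 'name' column; the unqualified reference is ambiguous

Fix: Prefix ambiguous columns with the table alias

Corrected query:
SELECT c.name, p.name FROM departments p JOIN staff c ON c.dept_id = p.id

Result:
name  | name       
------+------------
Grace | Sales      
Dave  | Engineering
Carol | Finance    
Grace | Engineering
Dave  | Finance    
Eve   | Sales      
Alice | Finance    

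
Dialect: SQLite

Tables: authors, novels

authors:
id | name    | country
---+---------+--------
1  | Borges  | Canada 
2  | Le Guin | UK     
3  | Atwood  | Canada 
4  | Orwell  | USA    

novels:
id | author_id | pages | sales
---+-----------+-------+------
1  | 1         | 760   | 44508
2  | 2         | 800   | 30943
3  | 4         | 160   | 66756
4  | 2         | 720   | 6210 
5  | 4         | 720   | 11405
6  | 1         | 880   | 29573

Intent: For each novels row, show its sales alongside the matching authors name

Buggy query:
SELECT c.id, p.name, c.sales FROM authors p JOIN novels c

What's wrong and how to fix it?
Bug: Missing join condition: each novels row is matched to all authors rows instead of just its own

Fix: Specify the join condition linking the foreign key to the parent id

Corrected query:
SELECT c.id, p.name, c.sales FROM authors p JOIN novels c ON c.author_id = p.id

Result:
id | name    | sales
---+---------+------
1  | Borges  | 44508
2  | Le Guin | 30943
3  | Orwell  | 66756
4  | Le Guin | 6210 
5  | Orwell  | 11405
6  | Borges  | 29573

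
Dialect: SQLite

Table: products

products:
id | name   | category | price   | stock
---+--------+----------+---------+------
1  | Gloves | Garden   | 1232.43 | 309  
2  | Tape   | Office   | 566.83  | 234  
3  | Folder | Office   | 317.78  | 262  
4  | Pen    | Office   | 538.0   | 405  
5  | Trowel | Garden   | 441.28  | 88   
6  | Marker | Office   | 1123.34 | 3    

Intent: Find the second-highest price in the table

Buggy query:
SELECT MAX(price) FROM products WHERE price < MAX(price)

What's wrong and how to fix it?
Bug: The inner MAX is an aggregate inside WHERE, which is not allowed

Fix: Put the inner MAX in a scalar subquery

Corrected query:
SELECT MAX(price) FROM products WHERE price < (SELECT MAX(price) FROM products)

Result:
MAX(price)
----------
1123.34   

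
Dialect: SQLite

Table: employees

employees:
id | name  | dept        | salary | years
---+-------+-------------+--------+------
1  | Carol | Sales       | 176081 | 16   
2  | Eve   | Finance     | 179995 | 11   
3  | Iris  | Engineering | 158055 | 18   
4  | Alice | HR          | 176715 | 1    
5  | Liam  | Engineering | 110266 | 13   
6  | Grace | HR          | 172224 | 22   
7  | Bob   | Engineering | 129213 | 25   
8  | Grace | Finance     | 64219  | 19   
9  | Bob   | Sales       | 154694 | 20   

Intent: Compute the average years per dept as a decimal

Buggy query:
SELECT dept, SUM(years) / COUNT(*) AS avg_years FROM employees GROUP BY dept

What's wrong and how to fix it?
Bug: SUM(years) and COUNT(*) are both integers; the division truncates the fractional part

Fix: Cast one side to REAL so the division keeps the fractional part

Corrected query:
SELECT dept, SUM(years) * 1.0 / COUNT(*) AS avg_years FROM employees GROUP BY dept

Result:
dept        | avg_years
------------+----------
Engineering | 18.666667
Finance     | 15       
HR          | 11.5     
Sales       | 18       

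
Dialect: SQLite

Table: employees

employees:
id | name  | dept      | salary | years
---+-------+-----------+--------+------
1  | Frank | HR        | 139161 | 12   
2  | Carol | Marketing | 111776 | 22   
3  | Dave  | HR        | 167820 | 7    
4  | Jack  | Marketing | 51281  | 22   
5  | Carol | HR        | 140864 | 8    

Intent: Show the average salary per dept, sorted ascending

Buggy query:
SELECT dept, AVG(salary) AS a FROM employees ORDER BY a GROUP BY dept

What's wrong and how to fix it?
Bug: ORDER BY appears before GROUP BY; SQL clause order requires GROUP BY first

Fix: Move ORDER BY to the end, after GROUP BY

Corrected query:
SELECT dept, AVG(salary) AS a FROM employees GROUP BY dept ORDER BY a

Result:
dept      | a            
----------+--------------
Marketing | 81528.5      
HR        | 149281.666667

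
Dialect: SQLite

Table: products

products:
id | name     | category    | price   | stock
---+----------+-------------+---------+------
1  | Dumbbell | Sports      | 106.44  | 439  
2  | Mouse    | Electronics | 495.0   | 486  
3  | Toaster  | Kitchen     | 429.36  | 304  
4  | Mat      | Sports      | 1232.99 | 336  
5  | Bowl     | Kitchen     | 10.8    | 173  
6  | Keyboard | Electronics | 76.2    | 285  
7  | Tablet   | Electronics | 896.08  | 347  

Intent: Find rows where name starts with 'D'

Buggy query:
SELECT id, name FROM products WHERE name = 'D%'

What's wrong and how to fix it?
Bug: '=' compares the literal string including the % character; pattern matching needs LIKE

Fix: Use LIKE for wildcard pattern matching

Corrected query:
SELECT id, name FROM products WHERE name LIKE 'D%'

Result:
id | name    
---+---------
1  | Dumbbell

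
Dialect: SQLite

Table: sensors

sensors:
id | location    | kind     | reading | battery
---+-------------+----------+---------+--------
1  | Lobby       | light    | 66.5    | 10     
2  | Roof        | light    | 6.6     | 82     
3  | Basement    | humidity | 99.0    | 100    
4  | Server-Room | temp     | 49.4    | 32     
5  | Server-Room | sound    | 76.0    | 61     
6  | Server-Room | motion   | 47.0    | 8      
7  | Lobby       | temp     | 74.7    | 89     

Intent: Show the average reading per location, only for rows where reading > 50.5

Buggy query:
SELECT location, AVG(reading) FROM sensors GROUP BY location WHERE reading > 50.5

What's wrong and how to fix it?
Bug: WHERE cannot follow GROUP BY

Fix: Move the WHERE clause before GROUP BY

Corrected query:
SELECT location, AVG(reading) FROM sensors WHERE reading > 50.5 GROUP BY location

Result:
location    | AVG(reading)
------------+-------------
Basement    | 99          
Lobby       | 70.6        
Server-Room | 76          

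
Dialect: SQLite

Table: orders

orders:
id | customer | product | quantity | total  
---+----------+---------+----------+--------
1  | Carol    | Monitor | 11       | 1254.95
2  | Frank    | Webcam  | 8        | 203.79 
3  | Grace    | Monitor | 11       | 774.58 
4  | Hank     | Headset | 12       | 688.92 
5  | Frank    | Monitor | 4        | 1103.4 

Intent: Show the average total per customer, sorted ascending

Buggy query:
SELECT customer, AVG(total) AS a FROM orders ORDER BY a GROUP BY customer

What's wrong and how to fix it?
Bug: GROUP BY must precede ORDER BY

Fix: Reorder: SELECT … FROM … GROUP BY … ORDER BY …

Corrected query:
SELECT customer, AVG(total) AS a FROM orders GROUP BY customer ORDER BY a

Result:
customer | a      
---------+--------
Frank    | 653.595
Hank     | 688.92 
Grace    | 774.58 
Carol    | 1254.95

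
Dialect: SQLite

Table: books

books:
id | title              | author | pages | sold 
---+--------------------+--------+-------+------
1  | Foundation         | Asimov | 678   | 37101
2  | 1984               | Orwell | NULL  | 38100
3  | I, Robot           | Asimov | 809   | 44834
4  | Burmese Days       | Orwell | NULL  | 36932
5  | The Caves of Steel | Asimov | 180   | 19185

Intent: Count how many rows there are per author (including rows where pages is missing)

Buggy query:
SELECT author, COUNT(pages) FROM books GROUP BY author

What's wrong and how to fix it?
Bug: COUNT(pages) skips NULLs, so groups with missing pages are undercounted

Fix: Replace COUNT(pages) with COUNT(*)

Corrected query:
SELECT author, COUNT(*) FROM books GROUP BY author

Result:
author | COUNT(*)
-------+---------
Asimov | 3       
Orwell | 2       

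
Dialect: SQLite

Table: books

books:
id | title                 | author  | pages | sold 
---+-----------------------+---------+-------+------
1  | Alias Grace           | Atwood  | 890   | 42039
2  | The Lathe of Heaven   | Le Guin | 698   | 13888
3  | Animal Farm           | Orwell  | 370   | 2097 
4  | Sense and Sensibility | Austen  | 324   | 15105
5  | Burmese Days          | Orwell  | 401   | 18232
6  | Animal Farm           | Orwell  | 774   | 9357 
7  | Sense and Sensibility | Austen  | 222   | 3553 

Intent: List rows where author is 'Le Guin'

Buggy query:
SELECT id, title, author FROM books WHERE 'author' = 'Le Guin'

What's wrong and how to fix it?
Bug: 'author' in single quotes is a string literal, not the column; the comparison is literal-vs-literal and never true

Fix: Remove the quotes around the column name (or use double quotes for an identifier)

Corrected query:
SELECT id, title, author FROM books WHERE author = 'Le Guin'

Result:
id | title               | author 
---+---------------------+--------
2  | The Lathe of Heaven | Le Guin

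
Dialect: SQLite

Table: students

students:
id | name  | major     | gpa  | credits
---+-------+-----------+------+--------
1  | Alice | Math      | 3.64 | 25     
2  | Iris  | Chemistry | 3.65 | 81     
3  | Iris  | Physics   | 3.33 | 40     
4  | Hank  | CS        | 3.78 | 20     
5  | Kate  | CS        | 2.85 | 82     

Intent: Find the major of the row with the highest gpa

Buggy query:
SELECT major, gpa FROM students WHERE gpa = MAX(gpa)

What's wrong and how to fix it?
Bug: WHERE is evaluated per row; an aggregate over the whole table isn't defined there

Fix: Wrap MAX in a scalar subquery so WHERE compares against a single value

Corrected query:
SELECT major, gpa FROM students WHERE gpa = (SELECT MAX(gpa) FROM students)

Result:
major | gpa 
------+-----
CS    | 3.78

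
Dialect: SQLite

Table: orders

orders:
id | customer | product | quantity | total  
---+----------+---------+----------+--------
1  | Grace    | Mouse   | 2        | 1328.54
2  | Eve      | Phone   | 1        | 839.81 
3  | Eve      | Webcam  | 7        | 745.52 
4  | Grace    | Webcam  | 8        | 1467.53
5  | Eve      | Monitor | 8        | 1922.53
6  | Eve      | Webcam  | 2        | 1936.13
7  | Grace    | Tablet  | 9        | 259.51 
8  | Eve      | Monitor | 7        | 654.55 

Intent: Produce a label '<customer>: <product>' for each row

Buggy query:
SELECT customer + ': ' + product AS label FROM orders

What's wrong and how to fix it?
Bug: SQLite uses || for string concatenation; + coerces text to numbers (yielding 0)

Fix: Replace + with || to concatenate text

Corrected query:
SELECT customer || ': ' || product AS label FROM orders

Result:
label        
-------------
Grace: Mouse 
Eve: Phone   
Eve: Webcam  
Grace: Webcam
Eve: Monitor 
Eve: Webcam  
Grace: Tablet
Eve: Monitor 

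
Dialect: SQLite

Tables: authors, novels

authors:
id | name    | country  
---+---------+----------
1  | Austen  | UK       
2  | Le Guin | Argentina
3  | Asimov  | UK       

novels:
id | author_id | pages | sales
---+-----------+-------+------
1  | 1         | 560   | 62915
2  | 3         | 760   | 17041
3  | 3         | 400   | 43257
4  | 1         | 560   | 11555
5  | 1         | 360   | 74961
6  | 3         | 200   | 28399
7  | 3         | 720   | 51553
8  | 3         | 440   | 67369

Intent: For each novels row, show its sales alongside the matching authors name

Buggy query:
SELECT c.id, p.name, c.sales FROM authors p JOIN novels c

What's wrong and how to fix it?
Bug: Missing join condition: each novels row is matched to all authors rows instead of just its own

Fix: Add ON c.author_id = p.id to the JOIN

Corrected query:
SELECT c.id, p.name, c.sales FROM authors p JOIN novels c ON c.author_id = p.id

Result:
id | name   | sales
---+--------+------
1  | Austen | 62915
2  | Asimov | 17041
3  | Asimov | 43257
4  | Austen | 11555
5  | Austen | 74961
6  | Asimov | 28399
7  | Asimov | 51553
8  | Asimov | 67369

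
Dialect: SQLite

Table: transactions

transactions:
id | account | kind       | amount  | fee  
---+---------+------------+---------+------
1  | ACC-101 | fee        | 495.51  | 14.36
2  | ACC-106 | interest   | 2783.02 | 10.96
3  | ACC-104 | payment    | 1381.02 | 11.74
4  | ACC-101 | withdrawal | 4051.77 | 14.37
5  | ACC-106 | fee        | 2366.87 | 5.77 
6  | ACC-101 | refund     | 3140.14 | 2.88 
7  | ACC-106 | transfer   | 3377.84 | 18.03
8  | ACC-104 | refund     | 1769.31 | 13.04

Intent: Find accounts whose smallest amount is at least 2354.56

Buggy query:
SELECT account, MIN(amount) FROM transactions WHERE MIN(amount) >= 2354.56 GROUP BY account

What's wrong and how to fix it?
Bug: Aggregates like MIN are computed per group after WHERE runs

Fix: Use HAVING for the per-group MIN condition

Corrected query:
SELECT account, MIN(amount) FROM transactions GROUP BY account HAVING MIN(amount) >= 2354.56

Result:
account | MIN(amount)
--------+------------
ACC-106 | 2366.87    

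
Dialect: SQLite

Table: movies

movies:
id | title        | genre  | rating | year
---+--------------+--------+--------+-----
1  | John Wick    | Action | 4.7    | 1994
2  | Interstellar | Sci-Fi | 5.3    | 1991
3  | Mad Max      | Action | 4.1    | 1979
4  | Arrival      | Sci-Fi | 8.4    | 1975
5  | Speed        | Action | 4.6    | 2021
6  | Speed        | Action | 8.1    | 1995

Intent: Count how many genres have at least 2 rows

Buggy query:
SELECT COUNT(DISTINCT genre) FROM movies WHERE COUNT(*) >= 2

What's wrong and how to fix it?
Bug: COUNT(*) cannot appear in WHERE; the per-group count doesn't exist yet

Fix: Group first with HAVING COUNT(*) >= 2, then COUNT the resulting groups

Corrected query:
SELECT COUNT(*) FROM (SELECT genre FROM movies GROUP BY genre HAVING COUNT(*) >= 2)

Result:
COUNT(*)
--------
2       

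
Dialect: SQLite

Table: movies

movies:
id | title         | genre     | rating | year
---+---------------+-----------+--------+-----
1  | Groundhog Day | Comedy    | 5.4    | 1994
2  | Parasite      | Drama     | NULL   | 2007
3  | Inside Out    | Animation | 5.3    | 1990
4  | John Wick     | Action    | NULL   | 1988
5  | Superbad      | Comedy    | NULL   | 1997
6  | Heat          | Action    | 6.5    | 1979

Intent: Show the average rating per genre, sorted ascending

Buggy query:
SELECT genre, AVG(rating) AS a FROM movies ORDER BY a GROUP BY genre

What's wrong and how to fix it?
Bug: GROUP BY must precede ORDER BY

Fix: Reorder: SELECT … FROM … GROUP BY … ORDER BY …

Corrected query:
SELECT genre, AVG(rating) AS a FROM movies GROUP BY genre ORDER BY a

Result:
genre     | a   
----------+-----
Drama     | NULL
Animation | 5.3 
Comedy    | 5.4 
Action    | 6.5 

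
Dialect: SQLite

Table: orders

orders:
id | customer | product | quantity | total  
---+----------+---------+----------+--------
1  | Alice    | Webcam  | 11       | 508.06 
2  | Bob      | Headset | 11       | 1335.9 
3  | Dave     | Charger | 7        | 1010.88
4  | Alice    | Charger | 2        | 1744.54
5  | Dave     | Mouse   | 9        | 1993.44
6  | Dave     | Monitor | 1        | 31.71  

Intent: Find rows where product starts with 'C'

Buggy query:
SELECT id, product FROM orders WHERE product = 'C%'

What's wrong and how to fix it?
Bug: Wildcards only work with LIKE; '=' treats '%' as a literal character

Fix: Use LIKE for wildcard pattern matching

Corrected query:
SELECT id, product FROM orders WHERE product LIKE 'C%'

Result:
id | product
---+--------
3  | Charger
4  | Charger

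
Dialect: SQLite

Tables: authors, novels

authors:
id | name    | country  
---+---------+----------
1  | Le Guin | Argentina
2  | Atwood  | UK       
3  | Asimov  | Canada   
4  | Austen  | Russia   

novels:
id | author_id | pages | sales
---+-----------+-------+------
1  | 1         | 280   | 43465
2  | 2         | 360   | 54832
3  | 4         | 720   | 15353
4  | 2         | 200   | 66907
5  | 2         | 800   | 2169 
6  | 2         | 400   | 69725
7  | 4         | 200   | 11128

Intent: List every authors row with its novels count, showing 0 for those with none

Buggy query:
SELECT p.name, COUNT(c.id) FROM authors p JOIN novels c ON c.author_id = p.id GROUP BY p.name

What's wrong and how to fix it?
Bug: INNER JOIN drops authors rows that have no matching novels rows

Fix: Switch to LEFT JOIN to retain unmatched parent rows

Corrected query:
SELECT p.name, COUNT(c.id) FROM authors p LEFT JOIN novels c ON c.author_id = p.id GROUP BY p.name

Result:
name    | COUNT(c.id)
--------+------------
Asimov  | 0          
Atwood  | 4          
Austen  | 2          
Le Guin | 1          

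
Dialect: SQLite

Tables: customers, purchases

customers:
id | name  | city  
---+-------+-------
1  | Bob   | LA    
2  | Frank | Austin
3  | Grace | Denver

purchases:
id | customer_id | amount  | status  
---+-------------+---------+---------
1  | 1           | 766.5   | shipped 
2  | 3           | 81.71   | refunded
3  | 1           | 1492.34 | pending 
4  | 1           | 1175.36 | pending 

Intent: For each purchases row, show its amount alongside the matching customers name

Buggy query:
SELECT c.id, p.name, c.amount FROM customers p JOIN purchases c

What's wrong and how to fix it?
Bug: Missing join condition: each purchases row is matched to all customers rows instead of just its own

Fix: Specify the join condition linking the foreign key to the parent id

Corrected query:
SELECT c.id, p.name, c.amount FROM customers p JOIN purchases c ON c.customer_id = p.id

Result:
id | name  | amount 
---+-------+--------
1  | Bob   | 766.5  
2  | Grace | 81.71  
3  | Bob   | 1492.34
4  | Bob   | 1175.36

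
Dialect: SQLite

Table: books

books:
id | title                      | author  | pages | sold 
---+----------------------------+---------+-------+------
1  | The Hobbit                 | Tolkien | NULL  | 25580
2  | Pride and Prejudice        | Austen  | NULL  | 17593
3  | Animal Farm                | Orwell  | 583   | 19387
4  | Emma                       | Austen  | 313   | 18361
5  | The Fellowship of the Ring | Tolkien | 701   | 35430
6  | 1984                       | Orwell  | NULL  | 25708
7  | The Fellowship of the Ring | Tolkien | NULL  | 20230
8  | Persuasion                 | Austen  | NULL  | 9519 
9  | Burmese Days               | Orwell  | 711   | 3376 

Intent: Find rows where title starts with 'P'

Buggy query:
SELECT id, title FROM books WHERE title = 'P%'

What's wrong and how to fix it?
Bug: Wildcards only work with LIKE; '=' treats '%' as a literal character

Fix: Replace '=' with LIKE so 'P%' is treated as a pattern

Corrected query:
SELECT id, title FROM books WHERE title LIKE 'P%'

Result:
id | title              
---+--------------------
2  | Pride and Prejudice
8  | Persuasion         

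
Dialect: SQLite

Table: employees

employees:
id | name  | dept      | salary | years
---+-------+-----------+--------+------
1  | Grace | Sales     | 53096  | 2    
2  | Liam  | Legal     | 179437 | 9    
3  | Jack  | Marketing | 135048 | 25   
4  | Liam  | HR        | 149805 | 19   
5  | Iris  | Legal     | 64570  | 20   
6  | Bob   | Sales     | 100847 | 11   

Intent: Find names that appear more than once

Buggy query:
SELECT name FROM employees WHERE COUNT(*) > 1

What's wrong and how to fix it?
Bug: COUNT(*) is an aggregate and cannot be used in WHERE

Fix: GROUP BY name, then filter groups with HAVING COUNT(*) > 1

Corrected query:
SELECT name FROM employees GROUP BY name HAVING COUNT(*) > 1

Result:
name
----
Liam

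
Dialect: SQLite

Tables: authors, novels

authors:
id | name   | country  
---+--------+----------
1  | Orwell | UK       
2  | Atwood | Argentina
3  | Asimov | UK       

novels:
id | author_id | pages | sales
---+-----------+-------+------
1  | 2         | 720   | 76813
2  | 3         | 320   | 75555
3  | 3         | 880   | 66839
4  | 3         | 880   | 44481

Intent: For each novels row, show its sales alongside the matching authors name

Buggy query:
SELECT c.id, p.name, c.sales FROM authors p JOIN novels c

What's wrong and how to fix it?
Bug: Missing join condition: each novels row is matched to all authors rows instead of just its own

Fix: Add ON c.author_id = p.id to the JOIN

Corrected query:
SELECT c.id, p.name, c.sales FROM authors p JOIN novels c ON c.author_id = p.id

Result:
id | name   | sales
---+--------+------
1  | Atwood | 76813
2  | Asimov | 75555
3  | Asimov | 66839
4  | Asimov | 44481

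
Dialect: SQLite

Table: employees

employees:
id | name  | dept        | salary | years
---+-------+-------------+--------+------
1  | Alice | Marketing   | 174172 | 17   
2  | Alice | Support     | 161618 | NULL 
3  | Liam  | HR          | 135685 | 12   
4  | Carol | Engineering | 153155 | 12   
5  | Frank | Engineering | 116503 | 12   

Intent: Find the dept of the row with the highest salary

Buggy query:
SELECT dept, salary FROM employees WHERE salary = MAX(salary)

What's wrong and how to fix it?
Bug: MAX(salary) is an aggregate and cannot be used directly in WHERE

Fix: Use a subquery: WHERE salary = (SELECT MAX(salary) FROM employees)

Corrected query:
SELECT dept, salary FROM employees WHERE salary = (SELECT MAX(salary) FROM employees)

Result:
dept      | salary
----------+-------
Marketing | 174172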